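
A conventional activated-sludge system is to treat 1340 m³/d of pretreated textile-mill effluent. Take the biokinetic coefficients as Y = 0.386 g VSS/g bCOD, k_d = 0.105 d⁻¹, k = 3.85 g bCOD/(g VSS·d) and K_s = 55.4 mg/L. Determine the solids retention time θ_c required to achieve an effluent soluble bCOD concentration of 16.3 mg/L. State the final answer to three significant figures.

Specific growth rate at S = 16.3 mg/L: μ = YkS/(K_s+S) = 0.386·3.85·16.3/(55.4+16.3) = 0.3378 d⁻¹.
Then 1/θ_c = μ − k_d = 0.3378 − 0.105 = 0.2328 d⁻¹, giving θ_c = 4.295 d.

θ_c ≈ 4.29 d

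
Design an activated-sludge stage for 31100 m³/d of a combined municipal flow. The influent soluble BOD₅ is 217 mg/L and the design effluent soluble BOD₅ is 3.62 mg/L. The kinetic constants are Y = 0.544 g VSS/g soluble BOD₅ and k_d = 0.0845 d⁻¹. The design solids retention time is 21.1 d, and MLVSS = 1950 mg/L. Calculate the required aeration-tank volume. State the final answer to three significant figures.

V ≈ 14000 m³

Steady-state biomass mass balance: V·X·(1 + k_d·θ_c) = Y·Q·(S₀ − S)·θ_c, so V = 0.544 × 31100 × (217 − 3.62) × 21.1 / [1950 × (1 + 0.0845 × 21.1)] = 7.62×10^7 / 5427 = 14036 m³.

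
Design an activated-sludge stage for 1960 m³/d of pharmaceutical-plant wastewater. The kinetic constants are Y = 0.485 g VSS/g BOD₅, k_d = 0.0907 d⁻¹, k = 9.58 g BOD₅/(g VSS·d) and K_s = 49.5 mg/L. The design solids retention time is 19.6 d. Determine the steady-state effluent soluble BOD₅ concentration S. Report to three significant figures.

S ≈ 1.56 mg/L

From the Monod/SRT balance for a CMAS, S = K_s·(1+k_d θ_c)/[θ_c·(Y k − k_d) − 1] = 49.5 × (1 + 0.0907 × 19.6) / [19.6 × (0.485 × 9.58 − 0.0907) − 1] = 137.5 / 88.29 = 1.557 mg/L.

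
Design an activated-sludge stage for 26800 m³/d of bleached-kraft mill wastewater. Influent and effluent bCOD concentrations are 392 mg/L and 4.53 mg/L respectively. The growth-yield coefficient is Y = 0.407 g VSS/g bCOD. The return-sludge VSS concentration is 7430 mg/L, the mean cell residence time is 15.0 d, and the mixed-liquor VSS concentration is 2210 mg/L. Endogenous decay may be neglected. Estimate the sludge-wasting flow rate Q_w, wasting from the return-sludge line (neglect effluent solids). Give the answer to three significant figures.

Q_w ≈ 569 m³/d

With k_d = 0 the design equation reduces to V = Y Q (S₀−S) θ_c / X = 0.407 × 26800 × (392 − 4.53) × 15.0 / 2210 = 28686 m³.
θ_c = V·X/(Q_w·X_r) when wasting from the recycle, so Q_w = V·X/(θ_c·X_r) = 28686 × 2210 / (15.0 × 7430) = 568.8 m³/d.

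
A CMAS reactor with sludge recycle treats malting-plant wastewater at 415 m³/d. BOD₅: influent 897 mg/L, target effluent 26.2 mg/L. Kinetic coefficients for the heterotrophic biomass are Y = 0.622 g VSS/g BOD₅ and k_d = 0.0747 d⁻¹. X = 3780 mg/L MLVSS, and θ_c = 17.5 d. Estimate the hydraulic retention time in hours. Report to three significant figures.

τ ≈ 26.1 h

Steady-state biomass mass balance: V·X·(1 + k_d·θ_c) = Y·Q·(S₀ − S)·θ_c, so V = 0.622 × 415 × (897 − 26.2) × 17.5 / [3780 × (1 + 0.0747 × 17.5)] = 3.93×10^6 / 8721 = 451.0 m³.
Hydraulic retention time τ = V/Q = 451.0 / 415 = 1.087 d = 26.08 h.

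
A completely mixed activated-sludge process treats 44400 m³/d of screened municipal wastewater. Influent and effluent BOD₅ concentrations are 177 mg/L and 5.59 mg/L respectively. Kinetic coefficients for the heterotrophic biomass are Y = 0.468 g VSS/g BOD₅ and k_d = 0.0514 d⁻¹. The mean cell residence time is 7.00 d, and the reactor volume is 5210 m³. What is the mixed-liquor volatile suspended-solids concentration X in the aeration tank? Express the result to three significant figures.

X ≈ 3520 mg/L

X = Y·Q·ΔS·θ_c / [V·(1 + k_d θ_c)] = 0.468 × 44400 × (177 − 5.59) × 7.00 / [5210 × (1 + 0.0514 × 7.00)] = 3519 mg/L.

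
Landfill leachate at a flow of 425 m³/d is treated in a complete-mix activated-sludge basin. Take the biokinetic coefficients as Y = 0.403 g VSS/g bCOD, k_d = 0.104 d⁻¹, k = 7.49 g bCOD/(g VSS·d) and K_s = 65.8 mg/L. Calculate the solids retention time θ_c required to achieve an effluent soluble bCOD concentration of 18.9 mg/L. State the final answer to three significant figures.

θ_c ≈ 1.76 d

At the target effluent, Y k S/(K_s+S) = 0.403×7.49×18.9/84.70 = 0.6735 d⁻¹.
1/θ_c = 0.6735 − 0.104 = 0.5695 d⁻¹, so θ_c = 1.756 d.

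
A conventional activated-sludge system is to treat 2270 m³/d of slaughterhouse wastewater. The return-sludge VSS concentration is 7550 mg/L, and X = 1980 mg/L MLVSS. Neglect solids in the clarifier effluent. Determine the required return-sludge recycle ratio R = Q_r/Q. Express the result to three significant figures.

Solids balance on the clarifier gives (1+R)X = R·X_r, so R = X/(X_r − X) = 1980 / (7550 − 1980) = 0.3555.

R ≈ 0.355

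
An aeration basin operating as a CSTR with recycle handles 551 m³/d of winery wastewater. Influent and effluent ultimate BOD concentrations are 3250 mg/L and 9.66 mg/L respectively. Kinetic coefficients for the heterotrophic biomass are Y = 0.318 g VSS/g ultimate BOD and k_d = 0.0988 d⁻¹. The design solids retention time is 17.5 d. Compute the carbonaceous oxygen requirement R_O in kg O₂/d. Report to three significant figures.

The observed yield is Y_obs = Y/(1 + k_d·θ_c) = 0.318 / (1 + 0.0988 × 17.5) = 0.318 / 2.729 = 0.1165 g VSS per g ultimate BOD removed.
Substrate removed = Q·(S₀ − S) = 551 m³/d × (3250 − 9.66) g/m³ = 1.79×10^6 g/d = 1785 kg/d.
Biomass synthesised: P_X = Y_obs × 1785 = 208.0 kg VSS/d.
Carbonaceous O₂ demand = substrate oxidised − cell-mass equivalent = 1785 − 1.42 × 208.0 = 1490 kg O₂/d.

R_O ≈ 1490 kg O₂/d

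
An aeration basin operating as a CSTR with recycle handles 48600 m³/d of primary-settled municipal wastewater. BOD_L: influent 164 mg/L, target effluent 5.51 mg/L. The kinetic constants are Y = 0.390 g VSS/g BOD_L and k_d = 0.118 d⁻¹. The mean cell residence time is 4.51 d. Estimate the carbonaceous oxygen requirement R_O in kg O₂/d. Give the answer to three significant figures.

R_O ≈ 4920 kg O₂/d

Y_obs = Y / (1 + k_d θ_c) = 0.390 / (1 + 0.118 × 4.51) = 0.390 / 1.532 = 0.2545.
Q·(S₀ − S) = 48600 × (164 − 5.51) × 10⁻³ = 7703 kg/d removed.
Net sludge production P_X = 0.2545 × 7703 = 1961 kg VSS/d.
Carbonaceous O₂ demand = substrate oxidised − cell-mass equivalent = 7703 − 1.42 × 1961 = 4919 kg O₂/d.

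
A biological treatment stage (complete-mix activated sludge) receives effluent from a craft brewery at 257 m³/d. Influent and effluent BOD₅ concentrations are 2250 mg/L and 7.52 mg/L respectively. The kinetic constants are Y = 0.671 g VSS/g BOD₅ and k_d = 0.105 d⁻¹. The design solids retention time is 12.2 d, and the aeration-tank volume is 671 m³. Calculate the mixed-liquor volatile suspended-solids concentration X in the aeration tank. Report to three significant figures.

X ≈ 3080 mg/L

From V·X·(1 + k_d·θ_c) = Y·Q·(S₀ − S)·θ_c: X = 0.671 × 257 × (2250 − 7.52) × 12.2 / [671 × (1 + 0.105 × 12.2)] = 3082 mg/L.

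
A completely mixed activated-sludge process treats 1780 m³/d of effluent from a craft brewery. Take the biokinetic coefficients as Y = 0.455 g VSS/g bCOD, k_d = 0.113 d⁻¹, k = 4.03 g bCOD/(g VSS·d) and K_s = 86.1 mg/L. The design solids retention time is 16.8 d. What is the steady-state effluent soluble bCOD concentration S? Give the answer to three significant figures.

From the Monod/SRT balance for a CMAS, S = K_s·(1+k_d θ_c)/[θ_c·(Y k − k_d) − 1] = 86.1 × (1 + 0.113 × 16.8) / [16.8 × (0.455 × 4.03 − 0.113) − 1] = 249.6 / 27.91 = 8.942 mg/L.

S ≈ 8.94 mg/L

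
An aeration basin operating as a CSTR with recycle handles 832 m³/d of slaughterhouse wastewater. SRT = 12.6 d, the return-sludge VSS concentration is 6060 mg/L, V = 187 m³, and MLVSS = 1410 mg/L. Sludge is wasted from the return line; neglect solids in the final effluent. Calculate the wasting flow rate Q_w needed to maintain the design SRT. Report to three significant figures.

Q_w ≈ 3.45 m³/d

Wasting from the return line (neglecting effluent solids): Q_w = V·X / (θ_c·X_r) = 187.0 × 1410 / (12.6 × 6060) = 3.453 m³/d.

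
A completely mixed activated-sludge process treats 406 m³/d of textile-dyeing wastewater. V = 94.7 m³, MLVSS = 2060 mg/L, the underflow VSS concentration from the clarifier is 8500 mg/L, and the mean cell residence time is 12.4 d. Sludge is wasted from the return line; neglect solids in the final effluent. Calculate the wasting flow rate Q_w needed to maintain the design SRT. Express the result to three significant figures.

θ_c = V·X/(Q_w·X_r) when wasting from the recycle, so Q_w = V·X/(θ_c·X_r) = 94.70 × 2060 / (12.4 × 8500) = 1.851 m³/d.

Q_w ≈ 1.85 m³/d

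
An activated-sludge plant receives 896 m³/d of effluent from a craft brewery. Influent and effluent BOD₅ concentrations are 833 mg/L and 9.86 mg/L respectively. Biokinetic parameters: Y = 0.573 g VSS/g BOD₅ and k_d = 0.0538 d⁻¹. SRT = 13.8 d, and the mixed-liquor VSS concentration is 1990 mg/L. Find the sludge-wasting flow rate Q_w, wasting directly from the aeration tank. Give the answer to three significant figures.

Q_w ≈ 122 m³/d

Steady-state biomass mass balance: V·X·(1 + k_d·θ_c) = Y·Q·(S₀ − S)·θ_c, so V = 0.573 × 896 × (833 − 9.86) × 13.8 / [1990 × (1 + 0.0538 × 13.8)] = 5.83×10^6 / 3467 = 1682 m³.
Wasting from the aeration tank: Q_w = V / θ_c = 1682 / 13.8 = 121.9 m³/d.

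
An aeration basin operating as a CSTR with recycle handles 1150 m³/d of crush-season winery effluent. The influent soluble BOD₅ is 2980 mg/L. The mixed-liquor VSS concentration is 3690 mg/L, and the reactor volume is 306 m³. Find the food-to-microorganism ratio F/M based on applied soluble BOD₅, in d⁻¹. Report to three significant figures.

F/M ≈ 3.04 d⁻¹

Food-to-microorganism ratio F/M = Q S₀ / (V X) = 1150 × 2980 / (306.0 × 3690) = 3.035 d⁻¹.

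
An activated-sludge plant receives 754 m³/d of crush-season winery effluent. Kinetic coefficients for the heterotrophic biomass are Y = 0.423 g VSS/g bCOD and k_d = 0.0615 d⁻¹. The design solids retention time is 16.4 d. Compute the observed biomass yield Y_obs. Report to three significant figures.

Y_obs = Y / (1 + k_d θ_c) = 0.423 / (1 + 0.0615 × 16.4) = 0.423 / 2.009 = 0.2106.

Y_obs ≈ 0.211 g VSS/g bCOD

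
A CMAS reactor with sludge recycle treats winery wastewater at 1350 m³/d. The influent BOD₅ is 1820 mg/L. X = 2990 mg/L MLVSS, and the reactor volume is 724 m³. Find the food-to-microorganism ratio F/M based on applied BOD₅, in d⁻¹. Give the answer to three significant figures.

Food-to-microorganism ratio F/M = Q S₀ / (V X) = 1350 × 1820 / (724.0 × 2990) = 1.135 d⁻¹.

F/M ≈ 1.13 d⁻¹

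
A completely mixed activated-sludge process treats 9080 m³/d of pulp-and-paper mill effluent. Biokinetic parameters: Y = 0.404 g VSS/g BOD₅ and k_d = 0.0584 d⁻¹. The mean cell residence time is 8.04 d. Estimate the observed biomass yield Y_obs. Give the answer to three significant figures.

Y_obs = Y / (1 + k_d θ_c) = 0.404 / (1 + 0.0584 × 8.04) = 0.404 / 1.470 = 0.2749.

Y_obs ≈ 0.275 g VSS/g BOD₅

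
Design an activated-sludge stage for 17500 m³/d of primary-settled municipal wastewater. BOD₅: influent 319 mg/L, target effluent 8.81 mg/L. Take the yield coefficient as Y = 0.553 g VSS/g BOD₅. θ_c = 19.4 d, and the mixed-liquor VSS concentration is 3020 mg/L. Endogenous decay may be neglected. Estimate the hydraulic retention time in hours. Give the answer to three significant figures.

τ ≈ 26.4 h

Biomass mass balance (decay neglected): V·X = Y·Q·(S₀ − S)·θ_c, so V = 0.553 × 17500 × (319 − 8.81) × 19.4 / 3020 = 19283 m³.
τ = V/Q = 19283/17500 = 1.102 d, or 26.45 h.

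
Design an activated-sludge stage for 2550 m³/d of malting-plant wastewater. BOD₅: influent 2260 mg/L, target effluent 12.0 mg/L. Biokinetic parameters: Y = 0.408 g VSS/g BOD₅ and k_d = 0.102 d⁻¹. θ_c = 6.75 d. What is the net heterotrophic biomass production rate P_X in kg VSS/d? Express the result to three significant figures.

Observed yield with endogenous decay: Y_obs = Y / (1 + k_d·θ_c) = 0.408 / (1 + 0.102 × 6.75) = 0.408 / 1.688 = 0.2416 g VSS/g BOD₅.
Mass of BOD₅ removed per day: Q(S₀ − S) = 2550 × 2248 g/m³ = 5732 kg/d.
So the net sludge growth is P_X = 0.2416 × 5732 = 1385 kg VSS/d.

P_X ≈ 1390 kg VSS/d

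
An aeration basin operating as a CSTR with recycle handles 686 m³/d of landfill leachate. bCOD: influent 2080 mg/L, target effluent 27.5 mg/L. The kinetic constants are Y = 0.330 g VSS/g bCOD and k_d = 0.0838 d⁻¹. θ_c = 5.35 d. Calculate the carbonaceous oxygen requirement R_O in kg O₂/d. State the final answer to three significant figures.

R_O ≈ 952 kg O₂/d

Observed yield with endogenous decay: Y_obs = Y / (1 + k_d·θ_c) = 0.330 / (1 + 0.0838 × 5.35) = 0.330 / 1.448 = 0.2278 g VSS/g bCOD.
ΔS = 2080 − 27.5 = 2052 mg/L, so the substrate removal rate is 686 × 2052/1000 = 1408 kg bCOD/d.
Net sludge production P_X = 0.2278 × 1408 = 320.8 kg VSS/d.
R_O = Q·ΔS − 1.42 P_X = 1408 − 455.6 = 952.5 kg O₂/d.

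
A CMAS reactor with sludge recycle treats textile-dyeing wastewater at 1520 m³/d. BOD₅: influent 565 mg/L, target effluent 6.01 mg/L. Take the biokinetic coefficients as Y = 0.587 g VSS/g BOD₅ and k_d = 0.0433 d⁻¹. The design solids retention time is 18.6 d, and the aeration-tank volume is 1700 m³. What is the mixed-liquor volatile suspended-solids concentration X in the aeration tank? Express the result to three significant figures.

X = Y·Q·ΔS·θ_c / [V·(1 + k_d θ_c)] = 0.587 × 1520 × (565 − 6.01) × 18.6 / [1700 × (1 + 0.0433 × 18.6)] = 3023 mg/L.

X ≈ 3020 mg/L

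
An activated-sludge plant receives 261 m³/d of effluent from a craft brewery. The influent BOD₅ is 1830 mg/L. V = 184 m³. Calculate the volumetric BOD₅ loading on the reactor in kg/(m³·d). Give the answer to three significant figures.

L_v = Q S₀ / V = 261 × 1830 × 10⁻³ / 184.0 = 2.596 kg/(m³·d).

L_v ≈ 2.60 kg BOD₅/(m³·d)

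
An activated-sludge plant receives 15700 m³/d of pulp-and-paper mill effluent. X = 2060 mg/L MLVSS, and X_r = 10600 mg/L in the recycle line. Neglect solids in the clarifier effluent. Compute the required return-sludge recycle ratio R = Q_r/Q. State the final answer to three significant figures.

Solids balance on the clarifier gives (1+R)X = R·X_r, so R = X/(X_r − X) = 2060 / (10600 − 2060) = 0.2412.

R ≈ 0.241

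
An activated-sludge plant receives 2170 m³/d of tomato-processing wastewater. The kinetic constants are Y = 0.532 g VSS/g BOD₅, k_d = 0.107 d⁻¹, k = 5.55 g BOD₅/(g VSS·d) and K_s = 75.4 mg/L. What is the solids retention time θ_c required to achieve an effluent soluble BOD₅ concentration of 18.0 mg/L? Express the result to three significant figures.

θ_c ≈ 2.16 d

From 1/θ_c = Y·k·S/(K_s + S) − k_d: Y·k·S/(K_s+S) = 0.532 × 5.55 × 18.0 / (75.4 + 18.0) = 0.5690 d⁻¹.
θ_c = 1/(μ − k_d) = 1/(0.5690 − 0.107) = 1/0.4620 = 2.164 d.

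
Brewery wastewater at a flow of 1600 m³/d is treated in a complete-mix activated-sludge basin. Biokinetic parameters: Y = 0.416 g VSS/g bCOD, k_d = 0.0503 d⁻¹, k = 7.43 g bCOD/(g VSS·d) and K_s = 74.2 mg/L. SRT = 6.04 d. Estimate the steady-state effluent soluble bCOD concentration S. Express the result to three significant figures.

From the Monod/SRT balance for a CMAS, S = K_s·(1+k_d θ_c)/[θ_c·(Y k − k_d) − 1] = 74.2 × (1 + 0.0503 × 6.04) / [6.04 × (0.416 × 7.43 − 0.0503) − 1] = 96.74 / 17.37 = 5.571 mg/L.

S ≈ 5.57 mg/L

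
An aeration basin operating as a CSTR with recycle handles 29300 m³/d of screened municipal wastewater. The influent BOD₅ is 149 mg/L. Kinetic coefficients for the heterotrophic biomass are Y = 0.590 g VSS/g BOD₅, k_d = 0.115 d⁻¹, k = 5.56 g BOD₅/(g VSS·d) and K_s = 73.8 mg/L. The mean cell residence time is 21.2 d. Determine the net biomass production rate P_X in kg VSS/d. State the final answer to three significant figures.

Effluent substrate depends only on kinetics and SRT: S = K_s(1 + k_d θ_c) / [θ_c(Yk − k_d) − 1] = 73.8 × (1 + 0.115 × 21.2) / [21.2 × (0.590 × 5.56 − 0.115) − 1] = 253.7 / 66.11 = 3.838 mg/L.
The observed yield is Y_obs = Y/(1 + k_d·θ_c) = 0.590 / (1 + 0.115 × 21.2) = 0.590 / 3.438 = 0.1716 g VSS per g BOD₅ removed.
ΔS = 149 − 3.84 = 145.2 mg/L, so the substrate removal rate is 29300 × 145.2/1000 = 4253 kg BOD₅/d.
P_X = Y_obs · Q(S₀ − S) = 0.1716 × 4253 = 729.9 kg VSS/d.

P_X ≈ 730 kg VSS/d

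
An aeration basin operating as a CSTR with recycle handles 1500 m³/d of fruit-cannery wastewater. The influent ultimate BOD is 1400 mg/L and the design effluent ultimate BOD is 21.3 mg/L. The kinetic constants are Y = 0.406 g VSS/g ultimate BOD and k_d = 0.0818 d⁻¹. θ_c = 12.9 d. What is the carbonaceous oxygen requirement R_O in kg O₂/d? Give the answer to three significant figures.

The observed yield is Y_obs = Y/(1 + k_d·θ_c) = 0.406 / (1 + 0.0818 × 12.9) = 0.406 / 2.055 = 0.1975 g VSS per g ultimate BOD removed.
Mass of ultimate BOD removed per day: Q(S₀ − S) = 1500 × 1379 g/m³ = 2068 kg/d.
Net sludge production P_X = 0.1975 × 2068 = 408.5 kg VSS/d.
R_O = Q·ΔS − 1.42 P_X = 2068 − 580.1 = 1488 kg O₂/d.

R_O ≈ 1490 kg O₂/d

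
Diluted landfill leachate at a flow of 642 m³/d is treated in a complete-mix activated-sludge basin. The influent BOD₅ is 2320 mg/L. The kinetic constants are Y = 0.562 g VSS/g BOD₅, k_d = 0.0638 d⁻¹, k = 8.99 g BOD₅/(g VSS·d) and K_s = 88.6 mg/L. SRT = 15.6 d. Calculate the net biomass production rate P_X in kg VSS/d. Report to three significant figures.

From the Monod/SRT balance for a CMAS, S = K_s·(1+k_d θ_c)/[θ_c·(Y k − k_d) − 1] = 88.6 × (1 + 0.0638 × 15.6) / [15.6 × (0.562 × 8.99 − 0.0638) − 1] = 176.8 / 76.82 = 2.301 mg/L.
Correct the yield for decay: Y_obs = Y/(1 + k_d θ_c) = 0.562 / (1 + 0.0638 × 15.6) = 0.562 / 1.995 = 0.2817.
Q·(S₀ − S) = 642 × (2320 − 2.30) × 10⁻³ = 1488 kg/d removed.
Net biomass production P_X = Y_obs × Q·(S₀ − S) = 0.2817 × 1488 = 419.1 kg VSS/d.

P_X ≈ 419 kg VSS/d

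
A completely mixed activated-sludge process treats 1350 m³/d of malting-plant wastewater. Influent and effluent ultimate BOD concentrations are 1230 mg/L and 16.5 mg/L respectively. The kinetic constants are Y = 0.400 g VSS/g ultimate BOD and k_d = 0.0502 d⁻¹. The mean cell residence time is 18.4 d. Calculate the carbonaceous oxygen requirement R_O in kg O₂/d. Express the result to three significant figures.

The observed yield is Y_obs = Y/(1 + k_d·θ_c) = 0.400 / (1 + 0.0502 × 18.4) = 0.400 / 1.924 = 0.2079 g VSS per g ultimate BOD removed.
Mass of ultimate BOD removed per day: Q(S₀ − S) = 1350 × 1214 g/m³ = 1638 kg/d.
P_X = Y_obs·Q·(S₀ − S) = 0.2079 × 1638 = 340.6 kg VSS/d.
R_O = Q·(S₀ − S) − 1.42·P_X = 1638 − 1.42 × 340.6 = 1155 kg O₂/d.

R_O ≈ 1150 kg O₂/d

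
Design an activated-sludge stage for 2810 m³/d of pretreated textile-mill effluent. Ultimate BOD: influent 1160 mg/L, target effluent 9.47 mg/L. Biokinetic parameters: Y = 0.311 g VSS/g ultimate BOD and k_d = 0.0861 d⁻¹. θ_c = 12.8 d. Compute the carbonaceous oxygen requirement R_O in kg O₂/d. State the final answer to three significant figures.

Correct the yield for decay: Y_obs = Y/(1 + k_d θ_c) = 0.311 / (1 + 0.0861 × 12.8) = 0.311 / 2.102 = 0.1479.
Substrate removed = Q·(S₀ − S) = 2810 m³/d × (1160 − 9.47) g/m³ = 3.23×10^6 g/d = 3233 kg/d.
Net sludge production P_X = 0.1479 × 3233 = 478.3 kg VSS/d.
Carbonaceous O₂ demand = substrate oxidised − cell-mass equivalent = 3233 − 1.42 × 478.3 = 2554 kg O₂/d.

R_O ≈ 2550 kg O₂/d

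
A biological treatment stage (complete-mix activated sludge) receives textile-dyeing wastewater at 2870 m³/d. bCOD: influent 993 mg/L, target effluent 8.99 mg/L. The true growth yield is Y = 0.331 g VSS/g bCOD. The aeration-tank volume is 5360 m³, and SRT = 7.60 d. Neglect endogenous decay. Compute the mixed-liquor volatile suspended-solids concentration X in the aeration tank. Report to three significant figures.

Without decay, X = Y Q (S₀−S) θ_c / V = 0.331 × 2870 × (993 − 8.99) × 7.60 / 5360 = 1325 mg/L.

X ≈ 1330 mg/L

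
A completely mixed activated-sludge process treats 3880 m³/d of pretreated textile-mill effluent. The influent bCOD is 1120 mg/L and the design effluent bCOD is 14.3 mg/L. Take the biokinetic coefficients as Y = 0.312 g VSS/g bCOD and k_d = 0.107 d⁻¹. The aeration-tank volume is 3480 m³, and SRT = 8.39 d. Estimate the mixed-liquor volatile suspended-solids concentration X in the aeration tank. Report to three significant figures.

X = Y·Q·ΔS·θ_c / [V·(1 + k_d θ_c)] = 0.312 × 3880 × (1120 − 14.3) × 8.39 / [3480 × (1 + 0.107 × 8.39)] = 1700 mg/L.

X ≈ 1700 mg/L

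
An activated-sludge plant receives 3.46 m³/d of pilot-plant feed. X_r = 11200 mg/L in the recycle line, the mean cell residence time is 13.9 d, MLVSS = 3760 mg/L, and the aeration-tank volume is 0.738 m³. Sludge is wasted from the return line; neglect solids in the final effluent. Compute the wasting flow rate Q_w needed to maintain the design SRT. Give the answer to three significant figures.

Q_w ≈ 0.0178 m³/d

Wasting from the return line (neglecting effluent solids): Q_w = V·X / (θ_c·X_r) = 0.7380 × 3760 / (13.9 × 11200) = 0.01782 m³/d.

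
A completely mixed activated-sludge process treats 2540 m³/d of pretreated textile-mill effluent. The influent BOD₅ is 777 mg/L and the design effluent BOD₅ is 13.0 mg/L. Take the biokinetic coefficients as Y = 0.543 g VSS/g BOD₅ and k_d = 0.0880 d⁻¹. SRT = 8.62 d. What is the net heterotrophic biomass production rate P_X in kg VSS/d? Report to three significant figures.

Correct the yield for decay: Y_obs = Y/(1 + k_d θ_c) = 0.543 / (1 + 0.0880 × 8.62) = 0.543 / 1.759 = 0.3088.
Substrate removed = Q·(S₀ − S) = 2540 m³/d × (777 − 13.0) g/m³ = 1.94×10^6 g/d = 1941 kg/d.
Biomass produced: P_X = Y_obs·Q·ΔS = 0.3088 × 1941 ≈ 599.2 kg VSS/d.

P_X ≈ 599 kg VSS/d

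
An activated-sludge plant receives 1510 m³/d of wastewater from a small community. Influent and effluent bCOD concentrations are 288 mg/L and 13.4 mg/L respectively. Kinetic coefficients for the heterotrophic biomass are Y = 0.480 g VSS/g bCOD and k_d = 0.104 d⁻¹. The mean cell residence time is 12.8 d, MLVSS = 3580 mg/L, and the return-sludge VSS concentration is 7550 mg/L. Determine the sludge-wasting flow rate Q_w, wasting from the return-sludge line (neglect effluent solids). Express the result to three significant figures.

Rearranging the biomass balance for a CMAS with decay, V = Y·Q·ΔS·θ_c / [X·(1+k_d θ_c)] = 0.480 × 1510 × (288 − 13.4) × 12.8 / [3580 × (1 + 0.104 × 12.8)] = 2.55×10^6 / 8346 = 305.3 m³.
Q_w = (V·X)/(θ_c X_r) = 305.3 × 3580 / (12.8 × 7550) = 11.31 m³/d.

Q_w ≈ 11.3 m³/d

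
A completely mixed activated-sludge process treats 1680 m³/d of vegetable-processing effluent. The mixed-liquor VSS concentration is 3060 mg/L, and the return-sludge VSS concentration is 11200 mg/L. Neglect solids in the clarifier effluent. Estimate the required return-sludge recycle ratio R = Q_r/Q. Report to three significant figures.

R ≈ 0.376

R = Q_r/Q = X/(X_r − X) = 3060 / (11200 − 3060) = 0.3759.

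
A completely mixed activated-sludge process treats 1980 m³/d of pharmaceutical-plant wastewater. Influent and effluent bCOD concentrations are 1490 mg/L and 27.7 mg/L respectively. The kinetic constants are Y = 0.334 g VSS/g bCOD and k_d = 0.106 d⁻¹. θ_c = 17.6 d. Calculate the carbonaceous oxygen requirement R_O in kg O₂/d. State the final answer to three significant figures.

R_O ≈ 2420 kg O₂/d

Observed yield with endogenous decay: Y_obs = Y / (1 + k_d·θ_c) = 0.334 / (1 + 0.106 × 17.6) = 0.334 / 2.866 = 0.1166 g VSS/g bCOD.
ΔS = 1490 − 27.7 = 1462 mg/L, so the substrate removal rate is 1980 × 1462/1000 = 2895 kg bCOD/d.
Biomass synthesised: P_X = Y_obs × 2895 = 337.5 kg VSS/d.
R_O = Q·ΔS − 1.42 P_X = 2895 − 479.2 = 2416 kg O₂/d.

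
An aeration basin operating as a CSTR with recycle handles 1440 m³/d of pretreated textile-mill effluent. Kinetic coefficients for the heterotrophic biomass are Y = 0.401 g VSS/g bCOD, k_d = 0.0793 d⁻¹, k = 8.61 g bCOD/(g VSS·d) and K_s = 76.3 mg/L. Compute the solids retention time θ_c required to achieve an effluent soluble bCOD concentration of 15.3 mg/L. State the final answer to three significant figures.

At the target effluent, Y k S/(K_s+S) = 0.401×8.61×15.3/91.60 = 0.5767 d⁻¹.
Then 1/θ_c = μ − k_d = 0.5767 − 0.0793 = 0.4974 d⁻¹, giving θ_c = 2.010 d.

θ_c ≈ 2.01 d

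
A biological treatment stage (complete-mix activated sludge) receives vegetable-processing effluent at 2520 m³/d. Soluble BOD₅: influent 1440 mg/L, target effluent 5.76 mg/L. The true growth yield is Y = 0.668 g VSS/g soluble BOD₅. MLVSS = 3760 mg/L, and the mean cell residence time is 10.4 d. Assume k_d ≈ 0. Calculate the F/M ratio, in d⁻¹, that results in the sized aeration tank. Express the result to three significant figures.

F/M ≈ 0.145 d⁻¹

V·X = Y·Q·ΔS·θ_c gives V = 0.668 × 2520 × (1440 − 5.76) × 10.4 / 3760 = 6678 m³.
F/M = applied load / biomass = Q·S₀/(V·X) = 2520 × 1440 / (6678 × 3760) = 0.1445 d⁻¹.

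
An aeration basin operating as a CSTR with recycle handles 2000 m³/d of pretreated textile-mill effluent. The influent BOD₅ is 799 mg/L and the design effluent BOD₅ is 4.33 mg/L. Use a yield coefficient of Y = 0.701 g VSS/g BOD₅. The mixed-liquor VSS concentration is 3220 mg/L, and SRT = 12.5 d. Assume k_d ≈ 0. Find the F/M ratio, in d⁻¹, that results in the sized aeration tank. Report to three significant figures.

With k_d = 0 the design equation reduces to V = Y Q (S₀−S) θ_c / X = 0.701 × 2000 × (799 − 4.33) × 12.5 / 3220 = 4325 m³.
F/M = applied load / biomass = Q·S₀/(V·X) = 2000 × 799 / (4325 × 3220) = 0.1147 d⁻¹.

F/M ≈ 0.115 d⁻¹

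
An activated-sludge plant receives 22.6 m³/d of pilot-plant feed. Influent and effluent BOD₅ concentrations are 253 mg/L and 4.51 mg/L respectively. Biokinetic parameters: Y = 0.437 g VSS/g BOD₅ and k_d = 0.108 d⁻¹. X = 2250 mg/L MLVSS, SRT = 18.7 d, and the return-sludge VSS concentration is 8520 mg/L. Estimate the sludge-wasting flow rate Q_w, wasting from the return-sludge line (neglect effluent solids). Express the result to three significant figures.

From the SRT design equation V = Y Q (S₀−S) θ_c / [X (1 + k_d θ_c)] = 0.437 × 22.6 × (253 − 4.51) × 18.7 / [2250 × (1 + 0.108 × 18.7)] = 4.59×10^4 / 6794 = 6.755 m³.
Q_w = (V·X)/(θ_c X_r) = 6.755 × 2250 / (18.7 × 8520) = 0.09539 m³/d.

Q_w ≈ 0.0954 m³/d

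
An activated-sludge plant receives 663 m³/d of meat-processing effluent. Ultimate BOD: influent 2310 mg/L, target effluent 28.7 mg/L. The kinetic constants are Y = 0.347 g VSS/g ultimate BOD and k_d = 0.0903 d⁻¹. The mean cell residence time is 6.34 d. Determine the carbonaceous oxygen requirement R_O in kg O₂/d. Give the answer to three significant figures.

Observed yield with endogenous decay: Y_obs = Y / (1 + k_d·θ_c) = 0.347 / (1 + 0.0903 × 6.34) = 0.347 / 1.573 = 0.2207 g VSS/g ultimate BOD.
Substrate removed = Q·(S₀ − S) = 663 m³/d × (2310 − 28.7) g/m³ = 1.51×10^6 g/d = 1513 kg/d.
Biomass synthesised: P_X = Y_obs × 1513 = 333.8 kg VSS/d.
Carbonaceous O₂ demand = substrate oxidised − cell-mass equivalent = 1513 − 1.42 × 333.8 = 1039 kg O₂/d.

R_O ≈ 1040 kg O₂/d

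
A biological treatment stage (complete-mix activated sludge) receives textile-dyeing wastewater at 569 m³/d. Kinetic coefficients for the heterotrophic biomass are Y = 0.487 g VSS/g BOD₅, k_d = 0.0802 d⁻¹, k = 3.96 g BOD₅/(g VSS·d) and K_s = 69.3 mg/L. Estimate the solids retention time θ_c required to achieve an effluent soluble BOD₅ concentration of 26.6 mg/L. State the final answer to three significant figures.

Specific growth rate at S = 26.6 mg/L: μ = YkS/(K_s+S) = 0.487·3.96·26.6/(69.3+26.6) = 0.5349 d⁻¹.
1/θ_c = 0.5349 − 0.0802 = 0.4547 d⁻¹, so θ_c = 2.199 d.

θ_c ≈ 2.20 d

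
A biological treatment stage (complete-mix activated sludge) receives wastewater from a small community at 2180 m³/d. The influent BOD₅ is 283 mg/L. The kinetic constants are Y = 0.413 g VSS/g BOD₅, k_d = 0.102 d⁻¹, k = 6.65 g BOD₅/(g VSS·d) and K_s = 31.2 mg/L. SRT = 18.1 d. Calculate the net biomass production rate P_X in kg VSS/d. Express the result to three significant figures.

Effluent substrate depends only on kinetics and SRT: S = K_s(1 + k_d θ_c) / [θ_c(Yk − k_d) − 1] = 31.2 × (1 + 0.102 × 18.1) / [18.1 × (0.413 × 6.65 − 0.102) − 1] = 88.80 / 46.86 = 1.895 mg/L.
Correct the yield for decay: Y_obs = Y/(1 + k_d θ_c) = 0.413 / (1 + 0.102 × 18.1) = 0.413 / 2.846 = 0.1451.
ΔS = 283 − 1.89 = 281.1 mg/L, so the substrate removal rate is 2180 × 281.1/1000 = 612.8 kg BOD₅/d.
P_X = Y_obs · Q(S₀ − S) = 0.1451 × 612.8 = 88.92 kg VSS/d.

P_X ≈ 88.9 kg VSS/d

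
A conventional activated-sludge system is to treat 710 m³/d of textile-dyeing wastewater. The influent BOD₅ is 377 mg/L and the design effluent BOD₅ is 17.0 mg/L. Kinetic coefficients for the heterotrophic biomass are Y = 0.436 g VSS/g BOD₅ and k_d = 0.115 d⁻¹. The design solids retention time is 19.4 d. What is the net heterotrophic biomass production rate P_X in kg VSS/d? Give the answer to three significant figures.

P_X ≈ 34.5 kg VSS/d

Correct the yield for decay: Y_obs = Y/(1 + k_d θ_c) = 0.436 / (1 + 0.115 × 19.4) = 0.436 / 3.231 = 0.1349.
Q·(S₀ − S) = 710 × (377 − 17.0) × 10⁻³ = 255.6 kg/d removed.
So the net sludge growth is P_X = 0.1349 × 255.6 = 34.49 kg VSS/d.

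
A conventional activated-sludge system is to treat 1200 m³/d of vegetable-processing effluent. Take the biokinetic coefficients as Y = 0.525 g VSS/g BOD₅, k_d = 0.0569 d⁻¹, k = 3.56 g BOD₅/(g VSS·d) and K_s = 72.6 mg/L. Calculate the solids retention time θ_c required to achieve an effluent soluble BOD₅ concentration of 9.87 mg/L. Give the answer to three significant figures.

At the target effluent, Y k S/(K_s+S) = 0.525×3.56×9.87/82.47 = 0.2237 d⁻¹.
θ_c = 1/(μ − k_d) = 1/(0.2237 − 0.0569) = 1/0.1668 = 5.996 d.

θ_c ≈ 6.00 d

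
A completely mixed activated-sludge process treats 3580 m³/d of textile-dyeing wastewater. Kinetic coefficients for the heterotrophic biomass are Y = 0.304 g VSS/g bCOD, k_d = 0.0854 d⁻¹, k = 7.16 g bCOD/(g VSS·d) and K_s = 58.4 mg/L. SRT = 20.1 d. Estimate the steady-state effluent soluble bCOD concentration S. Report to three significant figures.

From the Monod/SRT balance for a CMAS, S = K_s·(1+k_d θ_c)/[θ_c·(Y k − k_d) − 1] = 58.4 × (1 + 0.0854 × 20.1) / [20.1 × (0.304 × 7.16 − 0.0854) − 1] = 158.6 / 41.03 = 3.866 mg/L.

S ≈ 3.87 mg/L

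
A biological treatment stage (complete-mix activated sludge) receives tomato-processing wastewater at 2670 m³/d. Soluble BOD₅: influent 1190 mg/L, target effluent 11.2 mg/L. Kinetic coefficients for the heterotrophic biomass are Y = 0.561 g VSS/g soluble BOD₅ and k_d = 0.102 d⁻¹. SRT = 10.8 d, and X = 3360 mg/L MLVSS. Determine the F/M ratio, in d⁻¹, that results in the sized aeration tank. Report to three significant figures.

From the SRT design equation V = Y Q (S₀−S) θ_c / [X (1 + k_d θ_c)] = 0.561 × 2670 × (1190 − 11.2) × 10.8 / [3360 × (1 + 0.102 × 10.8)] = 1.91×10^7 / 7061 = 2701 m³.
F/M = applied load / biomass = Q·S₀/(V·X) = 2670 × 1190 / (2701 × 3360) = 0.3502 d⁻¹.

F/M ≈ 0.350 d⁻¹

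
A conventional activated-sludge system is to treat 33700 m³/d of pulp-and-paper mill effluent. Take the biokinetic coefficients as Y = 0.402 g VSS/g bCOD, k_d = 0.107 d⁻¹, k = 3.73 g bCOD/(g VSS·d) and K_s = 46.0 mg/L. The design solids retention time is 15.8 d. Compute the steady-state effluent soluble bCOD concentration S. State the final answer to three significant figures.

For a completely mixed reactor with recycle the Lawrence–McCarty relation gives S = K_s·(1 + k_d·θ_c) / [θ_c·(Y·k − k_d) − 1] = 46.0 × (1 + 0.107 × 15.8) / [15.8 × (0.402 × 3.73 − 0.107) − 1] = 123.8 / 21.00 = 5.893 mg/L.

S ≈ 5.89 mg/L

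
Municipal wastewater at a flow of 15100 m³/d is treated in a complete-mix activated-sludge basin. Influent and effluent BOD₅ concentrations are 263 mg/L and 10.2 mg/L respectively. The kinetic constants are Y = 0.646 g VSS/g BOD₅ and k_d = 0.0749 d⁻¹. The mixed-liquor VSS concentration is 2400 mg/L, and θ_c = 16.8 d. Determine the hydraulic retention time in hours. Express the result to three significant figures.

Rearranging the biomass balance for a CMAS with decay, V = Y·Q·ΔS·θ_c / [X·(1+k_d θ_c)] = 0.646 × 15100 × (263 − 10.2) × 16.8 / [2400 × (1 + 0.0749 × 16.8)] = 4.14×10^7 / 5420 = 7644 m³.
HRT = V/Q = 7644 m³ / 15100 m³·d⁻¹ = 0.5062 d × 24 = 12.15 h.

τ ≈ 12.1 h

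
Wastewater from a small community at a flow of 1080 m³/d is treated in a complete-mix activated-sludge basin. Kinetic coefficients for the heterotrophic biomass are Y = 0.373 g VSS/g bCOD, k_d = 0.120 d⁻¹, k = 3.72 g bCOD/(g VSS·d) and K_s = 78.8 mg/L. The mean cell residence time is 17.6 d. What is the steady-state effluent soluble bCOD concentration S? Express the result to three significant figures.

For a completely mixed reactor with recycle the Lawrence–McCarty relation gives S = K_s·(1 + k_d·θ_c) / [θ_c·(Y·k − k_d) − 1] = 78.8 × (1 + 0.120 × 17.6) / [17.6 × (0.373 × 3.72 − 0.120) − 1] = 245.2 / 21.31 = 11.51 mg/L.

S ≈ 11.5 mg/L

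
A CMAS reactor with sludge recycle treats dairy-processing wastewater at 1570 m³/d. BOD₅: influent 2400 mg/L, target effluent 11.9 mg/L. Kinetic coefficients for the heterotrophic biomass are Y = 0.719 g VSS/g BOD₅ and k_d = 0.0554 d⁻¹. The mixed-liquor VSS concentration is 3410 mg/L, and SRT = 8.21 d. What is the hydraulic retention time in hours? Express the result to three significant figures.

τ ≈ 68.2 h

Rearranging the biomass balance for a CMAS with decay, V = Y·Q·ΔS·θ_c / [X·(1+k_d θ_c)] = 0.719 × 1570 × (2400 − 11.9) × 8.21 / [3410 × (1 + 0.0554 × 8.21)] = 2.21×10^7 / 4961 = 4461 m³.
HRT = V/Q = 4461 m³ / 1570 m³·d⁻¹ = 2.842 d × 24 = 68.20 h.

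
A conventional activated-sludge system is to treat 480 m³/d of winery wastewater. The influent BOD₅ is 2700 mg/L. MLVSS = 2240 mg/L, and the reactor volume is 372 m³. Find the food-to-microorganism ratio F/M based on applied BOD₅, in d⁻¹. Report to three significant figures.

F/M = applied load / biomass = Q·S₀/(V·X) = 480 × 2700 / (372.0 × 2240) = 1.555 d⁻¹.

F/M ≈ 1.56 d⁻¹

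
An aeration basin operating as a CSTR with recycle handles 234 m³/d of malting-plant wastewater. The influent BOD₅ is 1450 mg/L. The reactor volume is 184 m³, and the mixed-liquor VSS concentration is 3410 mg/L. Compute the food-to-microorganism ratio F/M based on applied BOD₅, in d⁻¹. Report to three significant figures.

F/M ≈ 0.541 d⁻¹

F/M = Q·S₀ / (V·X) = 234 × 1450 / (184.0 × 3410) = 0.5408 g BOD₅·(g VSS·d)⁻¹.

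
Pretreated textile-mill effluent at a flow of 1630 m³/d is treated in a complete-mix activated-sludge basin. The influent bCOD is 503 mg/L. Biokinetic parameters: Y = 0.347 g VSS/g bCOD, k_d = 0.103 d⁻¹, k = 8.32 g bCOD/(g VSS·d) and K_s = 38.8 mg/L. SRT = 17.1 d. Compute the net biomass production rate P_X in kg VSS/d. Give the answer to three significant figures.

P_X ≈ 103 kg VSS/d

For a completely mixed reactor with recycle the Lawrence–McCarty relation gives S = K_s·(1 + k_d·θ_c) / [θ_c·(Y·k − k_d) − 1] = 38.8 × (1 + 0.103 × 17.1) / [17.1 × (0.347 × 8.32 − 0.103) − 1] = 107.1 / 46.61 = 2.299 mg/L.
The observed yield is Y_obs = Y/(1 + k_d·θ_c) = 0.347 / (1 + 0.103 × 17.1) = 0.347 / 2.761 = 0.1257 g VSS per g bCOD removed.
Substrate removed = Q·(S₀ − S) = 1630 m³/d × (503 − 2.30) g/m³ = 8.16×10^5 g/d = 816.1 kg/d.
Biomass produced: P_X = Y_obs·Q·ΔS = 0.1257 × 816.1 ≈ 102.6 kg VSS/d.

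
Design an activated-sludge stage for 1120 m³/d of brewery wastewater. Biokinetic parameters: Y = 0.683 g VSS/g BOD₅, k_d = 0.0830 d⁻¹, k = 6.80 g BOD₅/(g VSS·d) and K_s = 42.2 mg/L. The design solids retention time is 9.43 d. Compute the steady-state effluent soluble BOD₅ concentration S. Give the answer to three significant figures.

Effluent substrate depends only on kinetics and SRT: S = K_s(1 + k_d θ_c) / [θ_c(Yk − k_d) − 1] = 42.2 × (1 + 0.0830 × 9.43) / [9.43 × (0.683 × 6.80 − 0.0830) − 1] = 75.23 / 42.01 = 1.791 mg/L.

S ≈ 1.79 mg/L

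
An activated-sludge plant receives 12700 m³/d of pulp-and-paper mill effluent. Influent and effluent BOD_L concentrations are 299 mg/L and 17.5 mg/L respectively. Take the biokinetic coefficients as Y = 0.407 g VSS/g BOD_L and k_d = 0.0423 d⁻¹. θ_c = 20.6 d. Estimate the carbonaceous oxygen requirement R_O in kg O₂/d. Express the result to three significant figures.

Correct the yield for decay: Y_obs = Y/(1 + k_d θ_c) = 0.407 / (1 + 0.0423 × 20.6) = 0.407 / 1.871 = 0.2175.
Q·(S₀ − S) = 12700 × (299 − 17.5) × 10⁻³ = 3575 kg/d removed.
P_X = Y_obs·Q·(S₀ − S) = 0.2175 × 3575 = 777.5 kg VSS/d.
Carbonaceous O₂ demand = substrate oxidised − cell-mass equivalent = 3575 − 1.42 × 777.5 = 2471 kg O₂/d.

R_O ≈ 2470 kg O₂/d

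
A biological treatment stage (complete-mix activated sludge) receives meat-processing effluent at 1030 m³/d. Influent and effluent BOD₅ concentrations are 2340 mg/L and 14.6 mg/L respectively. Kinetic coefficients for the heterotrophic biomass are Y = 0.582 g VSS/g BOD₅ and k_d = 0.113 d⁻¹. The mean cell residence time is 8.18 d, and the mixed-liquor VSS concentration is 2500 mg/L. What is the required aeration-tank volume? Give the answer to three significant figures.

Rearranging the biomass balance for a CMAS with decay, V = Y·Q·ΔS·θ_c / [X·(1+k_d θ_c)] = 0.582 × 1030 × (2340 − 14.6) × 8.18 / [2500 × (1 + 0.113 × 8.18)] = 1.14×10^7 / 4811 = 2370 m³.

V ≈ 2370 m³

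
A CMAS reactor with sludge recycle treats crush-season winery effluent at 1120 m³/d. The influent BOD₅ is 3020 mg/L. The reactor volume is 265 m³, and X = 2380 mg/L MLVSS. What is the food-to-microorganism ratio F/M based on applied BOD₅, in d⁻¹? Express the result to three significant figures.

F/M = applied load / biomass = Q·S₀/(V·X) = 1120 × 3020 / (265.0 × 2380) = 5.363 d⁻¹.

F/M ≈ 5.36 d⁻¹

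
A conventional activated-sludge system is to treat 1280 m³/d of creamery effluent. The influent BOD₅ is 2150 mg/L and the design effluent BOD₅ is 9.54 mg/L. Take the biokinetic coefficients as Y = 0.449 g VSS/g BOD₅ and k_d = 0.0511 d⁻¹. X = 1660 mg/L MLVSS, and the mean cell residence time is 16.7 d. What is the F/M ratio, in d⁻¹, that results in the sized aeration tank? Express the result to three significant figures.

Steady-state biomass mass balance: V·X·(1 + k_d·θ_c) = Y·Q·(S₀ − S)·θ_c, so V = 0.449 × 1280 × (2150 − 9.54) × 16.7 / [1660 × (1 + 0.0511 × 16.7)] = 2.05×10^7 / 3077 = 6677 m³.
F/M = Q·S₀ / (V·X) = 1280 × 2150 / (6677 × 1660) = 0.2483 g BOD₅·(g VSS·d)⁻¹.

F/M ≈ 0.248 d⁻¹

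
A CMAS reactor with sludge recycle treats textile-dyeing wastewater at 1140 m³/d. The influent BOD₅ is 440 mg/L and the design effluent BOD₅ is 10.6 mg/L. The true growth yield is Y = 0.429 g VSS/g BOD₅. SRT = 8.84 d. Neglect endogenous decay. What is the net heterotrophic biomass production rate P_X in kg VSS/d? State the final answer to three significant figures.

P_X ≈ 210 kg VSS/d

With endogenous decay neglected, the observed yield equals the true yield: Y_obs = Y = 0.429 g VSS/g BOD₅.
Q·(S₀ − S) = 1140 × (440 − 10.6) × 10⁻³ = 489.5 kg/d removed.
Net biomass production P_X = Y_obs × Q·(S₀ − S) = 0.4290 × 489.5 = 210.0 kg VSS/d.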